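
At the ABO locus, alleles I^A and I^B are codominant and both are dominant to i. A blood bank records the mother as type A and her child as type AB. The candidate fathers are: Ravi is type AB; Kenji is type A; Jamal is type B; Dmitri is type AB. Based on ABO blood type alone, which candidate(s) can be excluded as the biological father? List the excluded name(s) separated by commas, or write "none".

A candidate is excluded only if no genotype consistent with his phenotype could produce a type AB child with a type A mother.
Kenji (type A): no genotype consistent with that phenotype can produce a type-AB child with a type-A mother.

Kenji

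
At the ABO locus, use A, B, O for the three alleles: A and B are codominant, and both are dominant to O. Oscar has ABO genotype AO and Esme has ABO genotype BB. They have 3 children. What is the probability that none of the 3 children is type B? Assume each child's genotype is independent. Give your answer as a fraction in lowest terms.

ABO cross AO × BB → 1/2 B, 1/2 AB.
So P(type B) = 1/2 per child.
P(not type B) = 1/2 for one child; (1/2)^3 = 1/8.

1/8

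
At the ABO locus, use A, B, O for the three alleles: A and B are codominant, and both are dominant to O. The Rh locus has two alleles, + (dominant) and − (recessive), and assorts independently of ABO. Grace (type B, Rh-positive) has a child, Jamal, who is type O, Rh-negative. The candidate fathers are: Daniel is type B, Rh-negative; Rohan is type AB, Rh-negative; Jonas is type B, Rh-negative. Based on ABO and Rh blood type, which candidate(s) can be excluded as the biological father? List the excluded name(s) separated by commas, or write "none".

Rohan

A candidate is excluded only if no genotype consistent with his phenotype could produce a type O, Rh-negative child with a type B, Rh-positive mother.
Rohan (type AB, Rh-): no genotype consistent with that phenotype can produce a type-O Rh- child with a type-B mother.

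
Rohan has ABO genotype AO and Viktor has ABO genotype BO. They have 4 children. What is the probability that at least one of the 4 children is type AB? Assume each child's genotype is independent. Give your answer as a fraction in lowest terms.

175/256

ABO cross AO × BO → 1/4 O, 1/4 A, 1/4 B, 1/4 AB.
So P(type AB) = 1/4 per child.
P(none) = (3/4)^4 = 81/256; P(at least one) = 1 − 81/256 = 175/256.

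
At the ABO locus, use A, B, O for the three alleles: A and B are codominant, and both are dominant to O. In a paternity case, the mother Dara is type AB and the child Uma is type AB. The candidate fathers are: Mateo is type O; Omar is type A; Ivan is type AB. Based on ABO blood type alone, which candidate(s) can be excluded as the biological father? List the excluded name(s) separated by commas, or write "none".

Mateo

A candidate is excluded only if no genotype consistent with his phenotype could produce a type AB child with a type AB mother.
Mateo (type O): no genotype consistent with that phenotype can produce a type-AB child with a type-AB mother.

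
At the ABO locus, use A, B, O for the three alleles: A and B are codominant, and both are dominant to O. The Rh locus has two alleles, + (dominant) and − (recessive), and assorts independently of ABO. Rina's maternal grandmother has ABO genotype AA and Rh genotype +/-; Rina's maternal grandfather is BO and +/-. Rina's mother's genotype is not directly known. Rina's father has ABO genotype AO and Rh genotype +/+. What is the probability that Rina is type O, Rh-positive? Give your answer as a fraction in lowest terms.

Rina's mother's ABO genotype from AA × BO: 1/2 AB, 1/2 AO.
Crossing each possibility with the father AO and summing P(type O): 1/2·0 + 1/2·1/4 = 1/8.
Similarly for Rh via the mother's Rh distribution: P(Rh+) = 1.
Independent loci: 1/8 × 1 = 1/8.

1/8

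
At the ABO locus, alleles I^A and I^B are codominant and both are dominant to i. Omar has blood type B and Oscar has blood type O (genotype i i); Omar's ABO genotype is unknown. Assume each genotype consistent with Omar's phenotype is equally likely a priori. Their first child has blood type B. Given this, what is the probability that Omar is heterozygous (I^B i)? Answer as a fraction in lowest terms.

Possible genotypes: Omar ∈ {I^B I^B, I^B i}; Oscar ∈ {i i}.
Weight each parental genotype pair by prior × P(type-B child):
  I^B I^B × i i: posterior weight 2/3.
  I^B i × i i: posterior weight 1/3.
Sum the posterior weight over pairs where Omar is I^B i: 1/3.

1/3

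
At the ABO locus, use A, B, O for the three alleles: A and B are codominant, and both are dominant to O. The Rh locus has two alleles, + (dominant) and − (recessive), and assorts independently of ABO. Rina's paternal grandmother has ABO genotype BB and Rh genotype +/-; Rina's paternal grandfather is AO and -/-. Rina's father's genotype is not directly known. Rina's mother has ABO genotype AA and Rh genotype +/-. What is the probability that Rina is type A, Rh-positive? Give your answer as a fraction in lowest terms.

Rina's father's ABO genotype from BB × AO: 1/2 AB, 1/2 BO.
Crossing each possibility with the mother AA and summing P(type A): 1/2·1/2 + 1/2·1/2 = 1/2.
Similarly for Rh via the father's Rh distribution: P(Rh+) = 5/8.
Independent loci: 1/2 × 5/8 = 5/16.

5/16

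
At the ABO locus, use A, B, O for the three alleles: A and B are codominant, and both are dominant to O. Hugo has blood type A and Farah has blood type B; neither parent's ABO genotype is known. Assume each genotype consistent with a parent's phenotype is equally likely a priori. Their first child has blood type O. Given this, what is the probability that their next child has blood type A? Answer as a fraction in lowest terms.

Possible genotypes: Hugo ∈ {AA, AO}; Farah ∈ {BB, BO}.
Weight each parental genotype pair by prior × P(type-O child):
  AO × BO: posterior weight 1; P(next child type A) = 1/4.
Weighted sum = 1/4.

1/4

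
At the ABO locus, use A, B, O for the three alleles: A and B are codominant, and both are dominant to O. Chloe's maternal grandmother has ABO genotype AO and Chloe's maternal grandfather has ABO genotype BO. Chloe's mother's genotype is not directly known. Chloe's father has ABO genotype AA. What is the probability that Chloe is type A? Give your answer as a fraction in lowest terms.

Chloe's mother's ABO genotype from AO × BO: 1/4 AB, 1/4 AO, 1/4 BO, 1/4 OO.
Crossing each possibility with the father AA and summing P(type A): 1/4·1/2 + 1/4·1 + 1/4·1/2 + 1/4·1 = 3/4.

3/4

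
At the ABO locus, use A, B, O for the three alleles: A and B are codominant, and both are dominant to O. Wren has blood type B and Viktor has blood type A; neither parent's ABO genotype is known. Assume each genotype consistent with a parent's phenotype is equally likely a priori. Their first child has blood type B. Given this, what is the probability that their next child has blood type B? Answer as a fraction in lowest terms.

Possible genotypes: Wren ∈ {BB, BO}; Viktor ∈ {AA, AO}.
Weight each parental genotype pair by prior × P(type-B child):
  BB × AO: posterior weight 2/3; P(next child type B) = 1/2.
  BO × AO: posterior weight 1/3; P(next child type B) = 1/4.
Weighted sum = 5/12.

5/12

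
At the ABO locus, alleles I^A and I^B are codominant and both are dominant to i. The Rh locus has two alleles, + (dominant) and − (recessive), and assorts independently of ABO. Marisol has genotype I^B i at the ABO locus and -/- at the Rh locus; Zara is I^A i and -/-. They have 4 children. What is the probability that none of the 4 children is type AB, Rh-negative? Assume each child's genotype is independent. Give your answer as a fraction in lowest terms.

ABO cross I^B i × I^A i → 1/4 O, 1/4 A, 1/4 B, 1/4 AB.
Rh cross -/- × -/- → 1 Rh-; so P(type AB, Rh-negative) = 1/4 × 1 = 1/4 per child.
P(not type AB, Rh-negative) = 3/4 for one child; (3/4)^4 = 81/256.

81/256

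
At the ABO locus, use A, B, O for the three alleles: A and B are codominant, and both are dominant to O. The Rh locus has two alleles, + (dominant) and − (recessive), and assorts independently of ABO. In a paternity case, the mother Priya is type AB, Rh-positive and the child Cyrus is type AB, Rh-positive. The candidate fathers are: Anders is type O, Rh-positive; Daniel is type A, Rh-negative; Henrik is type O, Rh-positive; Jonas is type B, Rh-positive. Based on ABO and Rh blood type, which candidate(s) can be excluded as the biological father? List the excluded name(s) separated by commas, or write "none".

Anders, Henrik

A candidate is excluded only if no genotype consistent with his phenotype could produce a type AB, Rh-positive child with a type AB, Rh-positive mother.
Anders (type O, Rh+): no genotype consistent with that phenotype can produce a type-AB Rh+ child with a type-AB mother.
Henrik (type O, Rh+): no genotype consistent with that phenotype can produce a type-AB Rh+ child with a type-AB mother.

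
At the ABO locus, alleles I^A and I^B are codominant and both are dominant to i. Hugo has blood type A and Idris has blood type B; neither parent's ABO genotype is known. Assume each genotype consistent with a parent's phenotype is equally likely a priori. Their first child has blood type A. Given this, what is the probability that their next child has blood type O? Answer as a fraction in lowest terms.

Possible genotypes: Hugo ∈ {I^A I^A, I^A i}; Idris ∈ {I^B I^B, I^B i}.
Weight each parental genotype pair by prior × P(type-A child):
  I^A I^A × I^B i: posterior weight 2/3; P(next child type O) = 0.
  I^A i × I^B i: posterior weight 1/3; P(next child type O) = 1/4.
Weighted sum = 1/12.

1/12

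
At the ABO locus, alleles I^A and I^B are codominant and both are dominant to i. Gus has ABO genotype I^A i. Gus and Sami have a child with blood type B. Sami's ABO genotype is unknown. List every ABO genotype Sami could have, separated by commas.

I^A I^B, I^B I^B, I^B i

For each candidate genotype of Sami, check whether crossing it with I^A i can produce every observed child phenotype.
  I^A I^A → possible child types {A} ✗
  I^A I^B → possible child types {A, B, AB} ✓
  I^A i → possible child types {O, A} ✗
  I^B I^B → possible child types {B, AB} ✓
  I^B i → possible child types {O, A, B, AB} ✓
  i i → possible child types {O, A} ✗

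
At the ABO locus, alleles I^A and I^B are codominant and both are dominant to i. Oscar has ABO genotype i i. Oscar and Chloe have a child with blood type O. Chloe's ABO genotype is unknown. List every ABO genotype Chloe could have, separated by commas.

For each candidate genotype of Chloe, check whether crossing it with i i can produce every observed child phenotype.
  I^A I^A → possible child types {A} ✗
  I^A I^B → possible child types {A, B} ✗
  I^A i → possible child types {O, A} ✓
  I^B I^B → possible child types {B} ✗
  I^B i → possible child types {O, B} ✓
  i i → possible child types {O} ✓

I^A i, I^B i, i i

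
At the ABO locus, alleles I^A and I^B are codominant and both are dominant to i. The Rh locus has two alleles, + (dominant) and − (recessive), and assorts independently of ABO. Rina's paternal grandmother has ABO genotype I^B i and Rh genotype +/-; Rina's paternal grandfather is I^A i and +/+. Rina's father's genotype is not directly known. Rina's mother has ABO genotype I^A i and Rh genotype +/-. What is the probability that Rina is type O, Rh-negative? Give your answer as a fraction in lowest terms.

1/32

Rina's father's ABO genotype from I^B i × I^A i: 1/4 I^A I^B, 1/4 I^A i, 1/4 I^B i, 1/4 i i.
Crossing each possibility with the mother I^A i and summing P(type O): 1/4·0 + 1/4·1/4 + 1/4·1/4 + 1/4·1/2 = 1/4.
Similarly for Rh via the father's Rh distribution: P(Rh-) = 1/8.
Independent loci: 1/4 × 1/8 = 1/32.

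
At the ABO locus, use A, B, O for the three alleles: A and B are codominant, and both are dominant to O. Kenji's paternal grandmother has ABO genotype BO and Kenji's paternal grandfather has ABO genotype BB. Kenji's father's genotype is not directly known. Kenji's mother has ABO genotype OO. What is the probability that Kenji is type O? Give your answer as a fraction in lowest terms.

1/4

Kenji's father's ABO genotype from BO × BB: 1/2 BB, 1/2 BO.
Crossing each possibility with the mother OO and summing P(type O): 1/2·0 + 1/2·1/2 = 1/4.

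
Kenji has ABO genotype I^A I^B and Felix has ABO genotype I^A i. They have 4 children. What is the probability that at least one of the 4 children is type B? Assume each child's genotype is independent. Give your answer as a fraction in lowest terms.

ABO cross I^A I^B × I^A i → 1/2 A, 1/4 B, 1/4 AB.
So P(type B) = 1/4 per child.
P(none) = (3/4)^4 = 81/256; P(at least one) = 1 − 81/256 = 175/256.

175/256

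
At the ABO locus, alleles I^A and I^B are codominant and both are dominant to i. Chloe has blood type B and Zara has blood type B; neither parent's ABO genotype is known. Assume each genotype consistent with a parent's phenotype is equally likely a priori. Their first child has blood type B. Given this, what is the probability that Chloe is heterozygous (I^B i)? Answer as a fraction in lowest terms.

7/15

Possible genotypes: Chloe ∈ {I^B I^B, I^B i}; Zara ∈ {I^B I^B, I^B i}.
Weight each parental genotype pair by prior × P(type-B child):
  I^B I^B × I^B I^B: posterior weight 4/15.
  I^B I^B × I^B i: posterior weight 4/15.
  I^B i × I^B I^B: posterior weight 4/15.
  I^B i × I^B i: posterior weight 1/5.
Sum the posterior weight over pairs where Chloe is I^B i: 7/15.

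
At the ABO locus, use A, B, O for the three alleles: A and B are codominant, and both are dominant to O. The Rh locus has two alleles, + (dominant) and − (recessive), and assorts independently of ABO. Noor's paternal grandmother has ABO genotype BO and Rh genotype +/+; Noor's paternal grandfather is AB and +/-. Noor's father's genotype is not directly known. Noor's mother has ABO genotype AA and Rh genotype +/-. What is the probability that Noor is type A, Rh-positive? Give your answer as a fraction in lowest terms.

Noor's father's ABO genotype from BO × AB: 1/4 AB, 1/4 AO, 1/4 BB, 1/4 BO.
Crossing each possibility with the mother AA and summing P(type A): 1/4·1/2 + 1/4·1 + 1/4·0 + 1/4·1/2 = 1/2.
Similarly for Rh via the father's Rh distribution: P(Rh+) = 7/8.
Independent loci: 1/2 × 7/8 = 7/16.

7/16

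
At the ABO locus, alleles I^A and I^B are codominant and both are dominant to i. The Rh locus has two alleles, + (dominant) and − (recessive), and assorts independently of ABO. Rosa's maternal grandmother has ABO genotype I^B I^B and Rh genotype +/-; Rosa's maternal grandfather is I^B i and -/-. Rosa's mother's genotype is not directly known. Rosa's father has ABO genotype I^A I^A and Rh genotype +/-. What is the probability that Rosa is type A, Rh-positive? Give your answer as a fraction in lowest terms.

5/32

Rosa's mother's ABO genotype from I^B I^B × I^B i: 1/2 I^B I^B, 1/2 I^B i.
Crossing each possibility with the father I^A I^A and summing P(type A): 1/2·0 + 1/2·1/2 = 1/4.
Similarly for Rh via the mother's Rh distribution: P(Rh+) = 5/8.
Independent loci: 1/4 × 5/8 = 5/32.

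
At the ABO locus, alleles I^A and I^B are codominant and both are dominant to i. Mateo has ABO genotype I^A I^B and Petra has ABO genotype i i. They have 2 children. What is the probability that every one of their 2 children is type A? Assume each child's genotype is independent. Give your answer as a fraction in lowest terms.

1/4

ABO cross I^A I^B × i i → 1/2 A, 1/2 B.
So P(type A) = 1/2 per child.
All 2 independent: (1/2)^2 = 1/4.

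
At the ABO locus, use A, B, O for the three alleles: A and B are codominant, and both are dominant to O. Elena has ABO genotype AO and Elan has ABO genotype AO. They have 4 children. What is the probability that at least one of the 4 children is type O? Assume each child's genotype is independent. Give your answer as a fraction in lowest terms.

175/256

ABO cross AO × AO → 1/4 O, 3/4 A.
So P(type O) = 1/4 per child.
P(none) = (3/4)^4 = 81/256; P(at least one) = 1 − 81/256 = 175/256.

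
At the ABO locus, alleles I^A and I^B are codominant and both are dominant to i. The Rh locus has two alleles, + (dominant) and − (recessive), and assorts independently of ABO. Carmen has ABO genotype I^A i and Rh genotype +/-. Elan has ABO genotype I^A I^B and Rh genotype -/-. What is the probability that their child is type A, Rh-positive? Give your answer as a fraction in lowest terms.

1/4

ABO cross I^A i × I^A I^B → offspring phenotypes: 1/2 A, 1/4 B, 1/4 AB.
Rh cross +/- × -/- → 1/2 Rh+, 1/2 Rh-.
Independent loci: P(type A, Rh-positive) = 1/2 × 1/2 = 1/4.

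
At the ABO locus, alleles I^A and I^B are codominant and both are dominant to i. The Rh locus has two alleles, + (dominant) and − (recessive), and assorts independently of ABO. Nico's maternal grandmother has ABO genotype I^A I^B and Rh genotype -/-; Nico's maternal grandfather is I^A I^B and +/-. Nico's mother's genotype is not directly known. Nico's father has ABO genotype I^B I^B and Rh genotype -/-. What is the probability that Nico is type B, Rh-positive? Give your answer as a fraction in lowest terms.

Nico's mother's ABO genotype from I^A I^B × I^A I^B: 1/4 I^A I^A, 1/2 I^A I^B, 1/4 I^B I^B.
Crossing each possibility with the father I^B I^B and summing P(type B): 1/4·0 + 1/2·1/2 + 1/4·1 = 1/2.
Similarly for Rh via the mother's Rh distribution: P(Rh+) = 1/4.
Independent loci: 1/2 × 1/4 = 1/8.

1/8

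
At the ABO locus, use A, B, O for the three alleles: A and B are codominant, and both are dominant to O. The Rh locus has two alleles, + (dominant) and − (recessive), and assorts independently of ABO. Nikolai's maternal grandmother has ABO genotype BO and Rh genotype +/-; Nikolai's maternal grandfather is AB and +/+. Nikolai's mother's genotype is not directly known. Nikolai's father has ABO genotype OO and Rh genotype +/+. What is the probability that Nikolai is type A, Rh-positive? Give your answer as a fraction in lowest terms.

1/4

Nikolai's mother's ABO genotype from BO × AB: 1/4 AB, 1/4 AO, 1/4 BB, 1/4 BO.
Crossing each possibility with the father OO and summing P(type A): 1/4·1/2 + 1/4·1/2 + 1/4·0 + 1/4·0 = 1/4.
Similarly for Rh via the mother's Rh distribution: P(Rh+) = 1.
Independent loci: 1/4 × 1 = 1/4.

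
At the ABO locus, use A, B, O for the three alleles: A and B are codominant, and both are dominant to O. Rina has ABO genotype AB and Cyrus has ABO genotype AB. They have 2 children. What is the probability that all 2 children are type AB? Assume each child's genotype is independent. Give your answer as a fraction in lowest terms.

1/4

ABO cross AB × AB → 1/4 A, 1/4 B, 1/2 AB.
So P(type AB) = 1/2 per child.
All 2 independent: (1/2)^2 = 1/4.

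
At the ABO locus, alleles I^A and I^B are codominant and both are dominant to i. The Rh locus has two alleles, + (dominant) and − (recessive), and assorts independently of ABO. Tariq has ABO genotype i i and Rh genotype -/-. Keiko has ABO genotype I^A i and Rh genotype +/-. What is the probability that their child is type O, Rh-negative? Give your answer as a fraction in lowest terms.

1/4

ABO cross i i × I^A i → offspring phenotypes: 1/2 O, 1/2 A.
Rh cross -/- × +/- → 1/2 Rh+, 1/2 Rh-.
Independent loci: P(type O, Rh-negative) = 1/2 × 1/2 = 1/4.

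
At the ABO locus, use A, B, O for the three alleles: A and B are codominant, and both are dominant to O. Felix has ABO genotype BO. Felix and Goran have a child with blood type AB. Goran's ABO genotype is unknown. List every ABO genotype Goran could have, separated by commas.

AA, AB, AO

For each candidate genotype of Goran, check whether crossing it with BO can produce every observed child phenotype.
  AA → possible child types {A, AB} ✓
  AB → possible child types {A, B, AB} ✓
  AO → possible child types {O, A, B, AB} ✓
  BB → possible child types {B} ✗
  BO → possible child types {O, B} ✗
  OO → possible child types {O, B} ✗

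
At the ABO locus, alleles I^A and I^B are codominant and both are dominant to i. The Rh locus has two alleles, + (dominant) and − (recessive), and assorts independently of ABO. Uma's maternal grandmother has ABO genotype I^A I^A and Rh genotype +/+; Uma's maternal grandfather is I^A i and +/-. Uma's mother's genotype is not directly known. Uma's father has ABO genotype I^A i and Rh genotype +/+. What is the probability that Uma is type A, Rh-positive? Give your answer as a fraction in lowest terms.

Uma's mother's ABO genotype from I^A I^A × I^A i: 1/2 I^A I^A, 1/2 I^A i.
Crossing each possibility with the father I^A i and summing P(type A): 1/2·1 + 1/2·3/4 = 7/8.
Similarly for Rh via the mother's Rh distribution: P(Rh+) = 1.
Independent loci: 7/8 × 1 = 7/8.

7/8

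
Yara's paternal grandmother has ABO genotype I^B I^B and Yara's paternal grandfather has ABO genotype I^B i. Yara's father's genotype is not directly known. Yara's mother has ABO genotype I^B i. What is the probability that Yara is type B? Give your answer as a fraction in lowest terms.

Yara's father's ABO genotype from I^B I^B × I^B i: 1/2 I^B I^B, 1/2 I^B i.
Crossing each possibility with the mother I^B i and summing P(type B): 1/2·1 + 1/2·3/4 = 7/8.

7/8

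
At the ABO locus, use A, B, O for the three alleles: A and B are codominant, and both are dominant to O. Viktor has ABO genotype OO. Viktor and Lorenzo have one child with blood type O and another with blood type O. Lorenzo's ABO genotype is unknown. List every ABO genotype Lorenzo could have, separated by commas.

For each candidate genotype of Lorenzo, check whether crossing it with OO can produce every observed child phenotype.
  AA → possible child types {A} ✗
  AB → possible child types {A, B} ✗
  AO → possible child types {O, A} ✓
  BB → possible child types {B} ✗
  BO → possible child types {O, B} ✓
  OO → possible child types {O} ✓

AO, BO, OO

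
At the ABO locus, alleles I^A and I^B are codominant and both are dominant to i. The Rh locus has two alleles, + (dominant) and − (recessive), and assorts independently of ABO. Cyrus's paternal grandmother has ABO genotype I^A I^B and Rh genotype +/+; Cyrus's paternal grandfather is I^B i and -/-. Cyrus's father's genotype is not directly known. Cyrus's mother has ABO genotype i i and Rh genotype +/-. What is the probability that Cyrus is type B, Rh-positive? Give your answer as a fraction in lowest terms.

Cyrus's father's ABO genotype from I^A I^B × I^B i: 1/4 I^A I^B, 1/4 I^A i, 1/4 I^B I^B, 1/4 I^B i.
Crossing each possibility with the mother i i and summing P(type B): 1/4·1/2 + 1/4·0 + 1/4·1 + 1/4·1/2 = 1/2.
Similarly for Rh via the father's Rh distribution: P(Rh+) = 3/4.
Independent loci: 1/2 × 3/4 = 3/8.

3/8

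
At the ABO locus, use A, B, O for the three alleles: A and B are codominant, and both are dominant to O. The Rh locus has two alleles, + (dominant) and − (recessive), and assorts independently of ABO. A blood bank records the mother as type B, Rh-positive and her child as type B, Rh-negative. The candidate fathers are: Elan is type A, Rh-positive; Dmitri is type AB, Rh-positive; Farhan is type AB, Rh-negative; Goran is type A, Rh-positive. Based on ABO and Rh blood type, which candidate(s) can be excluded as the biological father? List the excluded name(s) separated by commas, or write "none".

A candidate is excluded only if no genotype consistent with his phenotype could produce a type B, Rh-negative child with a type B, Rh-positive mother.
Every candidate has at least one consistent genotype combination, so none can be excluded.

none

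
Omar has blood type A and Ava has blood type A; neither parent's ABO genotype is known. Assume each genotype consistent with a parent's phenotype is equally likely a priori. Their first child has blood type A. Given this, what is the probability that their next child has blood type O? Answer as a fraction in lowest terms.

Possible genotypes: Omar ∈ {AA, AO}; Ava ∈ {AA, AO}.
Weight each parental genotype pair by prior × P(type-A child):
  AA × AA: posterior weight 4/15; P(next child type O) = 0.
  AA × AO: posterior weight 4/15; P(next child type O) = 0.
  AO × AA: posterior weight 4/15; P(next child type O) = 0.
  AO × AO: posterior weight 1/5; P(next child type O) = 1/4.
Weighted sum = 1/20.

1/20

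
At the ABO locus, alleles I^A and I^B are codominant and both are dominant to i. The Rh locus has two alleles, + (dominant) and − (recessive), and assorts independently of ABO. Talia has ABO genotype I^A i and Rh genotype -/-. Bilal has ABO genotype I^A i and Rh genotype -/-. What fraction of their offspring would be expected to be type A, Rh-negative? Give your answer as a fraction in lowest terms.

ABO cross I^A i × I^A i → offspring phenotypes: 1/4 O, 3/4 A.
Rh cross -/- × -/- → 1 Rh-.
Independent loci: P(type A, Rh-negative) = 3/4 × 1 = 3/4.

3/4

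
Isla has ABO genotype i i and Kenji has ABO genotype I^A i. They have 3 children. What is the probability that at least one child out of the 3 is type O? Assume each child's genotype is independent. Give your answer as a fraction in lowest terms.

ABO cross i i × I^A i → 1/2 O, 1/2 A.
So P(type O) = 1/2 per child.
P(none) = (1/2)^3 = 1/8; P(at least one) = 1 − 1/8 = 7/8.

7/8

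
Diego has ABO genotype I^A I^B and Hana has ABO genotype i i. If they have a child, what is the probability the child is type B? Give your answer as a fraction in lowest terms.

ABO cross I^A I^B × i i → offspring phenotypes: 1/2 A, 1/2 B.
So P(type B) = 1/2.

1/2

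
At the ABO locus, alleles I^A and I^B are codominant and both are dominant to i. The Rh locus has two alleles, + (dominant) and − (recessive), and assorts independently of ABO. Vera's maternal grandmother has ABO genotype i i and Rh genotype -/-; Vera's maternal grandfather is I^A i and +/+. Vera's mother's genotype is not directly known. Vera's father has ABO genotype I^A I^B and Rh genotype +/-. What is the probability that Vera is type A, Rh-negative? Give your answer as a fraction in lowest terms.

1/8

Vera's mother's ABO genotype from i i × I^A i: 1/2 I^A i, 1/2 i i.
Crossing each possibility with the father I^A I^B and summing P(type A): 1/2·1/2 + 1/2·1/2 = 1/2.
Similarly for Rh via the mother's Rh distribution: P(Rh-) = 1/4.
Independent loci: 1/2 × 1/4 = 1/8.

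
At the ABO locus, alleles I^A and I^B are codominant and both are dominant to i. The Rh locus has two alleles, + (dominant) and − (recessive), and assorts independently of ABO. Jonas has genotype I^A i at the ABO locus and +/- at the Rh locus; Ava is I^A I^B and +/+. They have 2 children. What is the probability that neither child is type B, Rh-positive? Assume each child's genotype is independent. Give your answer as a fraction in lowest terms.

ABO cross I^A i × I^A I^B → 1/2 A, 1/4 B, 1/4 AB.
Rh cross +/- × +/+ → 1 Rh+; so P(type B, Rh-positive) = 1/4 × 1 = 1/4 per child.
P(not type B, Rh-positive) = 3/4 for one child; (3/4)^2 = 9/16.

9/16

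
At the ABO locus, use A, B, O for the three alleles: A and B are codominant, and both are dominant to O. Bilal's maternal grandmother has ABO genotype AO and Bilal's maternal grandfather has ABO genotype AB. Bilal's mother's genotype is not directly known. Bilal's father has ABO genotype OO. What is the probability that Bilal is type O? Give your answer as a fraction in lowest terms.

Bilal's mother's ABO genotype from AO × AB: 1/4 AA, 1/4 AB, 1/4 AO, 1/4 BO.
Crossing each possibility with the father OO and summing P(type O): 1/4·0 + 1/4·0 + 1/4·1/2 + 1/4·1/2 = 1/4.

1/4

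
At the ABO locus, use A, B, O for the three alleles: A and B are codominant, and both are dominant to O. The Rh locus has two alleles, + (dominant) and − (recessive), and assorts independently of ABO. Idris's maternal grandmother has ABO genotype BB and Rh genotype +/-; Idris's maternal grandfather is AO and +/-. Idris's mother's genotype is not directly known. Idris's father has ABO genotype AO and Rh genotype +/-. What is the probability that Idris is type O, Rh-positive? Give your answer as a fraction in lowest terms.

3/32

Idris's mother's ABO genotype from BB × AO: 1/2 AB, 1/2 BO.
Crossing each possibility with the father AO and summing P(type O): 1/2·0 + 1/2·1/4 = 1/8.
Similarly for Rh via the mother's Rh distribution: P(Rh+) = 3/4.
Independent loci: 1/8 × 3/4 = 3/32.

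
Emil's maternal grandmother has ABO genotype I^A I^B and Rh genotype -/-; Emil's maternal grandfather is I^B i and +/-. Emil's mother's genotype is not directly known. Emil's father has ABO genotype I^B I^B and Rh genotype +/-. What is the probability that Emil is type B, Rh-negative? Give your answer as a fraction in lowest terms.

9/32

Emil's mother's ABO genotype from I^A I^B × I^B i: 1/4 I^A I^B, 1/4 I^A i, 1/4 I^B I^B, 1/4 I^B i.
Crossing each possibility with the father I^B I^B and summing P(type B): 1/4·1/2 + 1/4·1/2 + 1/4·1 + 1/4·1 = 3/4.
Similarly for Rh via the mother's Rh distribution: P(Rh-) = 3/8.
Independent loci: 3/4 × 3/8 = 9/32.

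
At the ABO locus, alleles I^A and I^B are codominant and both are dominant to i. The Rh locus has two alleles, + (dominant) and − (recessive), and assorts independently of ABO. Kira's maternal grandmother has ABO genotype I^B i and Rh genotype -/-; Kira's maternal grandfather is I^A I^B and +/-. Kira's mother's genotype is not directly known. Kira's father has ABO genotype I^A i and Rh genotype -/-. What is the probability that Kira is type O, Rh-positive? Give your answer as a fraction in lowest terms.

1/32

Kira's mother's ABO genotype from I^B i × I^A I^B: 1/4 I^A I^B, 1/4 I^A i, 1/4 I^B I^B, 1/4 I^B i.
Crossing each possibility with the father I^A i and summing P(type O): 1/4·0 + 1/4·1/4 + 1/4·0 + 1/4·1/4 = 1/8.
Similarly for Rh via the mother's Rh distribution: P(Rh+) = 1/4.
Independent loci: 1/8 × 1/4 = 1/32.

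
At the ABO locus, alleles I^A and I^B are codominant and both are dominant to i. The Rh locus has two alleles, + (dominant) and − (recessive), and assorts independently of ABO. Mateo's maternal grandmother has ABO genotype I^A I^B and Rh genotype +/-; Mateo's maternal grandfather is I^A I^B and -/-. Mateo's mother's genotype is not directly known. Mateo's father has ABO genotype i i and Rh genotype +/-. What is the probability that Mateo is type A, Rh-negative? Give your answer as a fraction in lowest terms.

Mateo's mother's ABO genotype from I^A I^B × I^A I^B: 1/4 I^A I^A, 1/2 I^A I^B, 1/4 I^B I^B.
Crossing each possibility with the father i i and summing P(type A): 1/4·1 + 1/2·1/2 + 1/4·0 = 1/2.
Similarly for Rh via the mother's Rh distribution: P(Rh-) = 3/8.
Independent loci: 1/2 × 3/8 = 3/16.

3/16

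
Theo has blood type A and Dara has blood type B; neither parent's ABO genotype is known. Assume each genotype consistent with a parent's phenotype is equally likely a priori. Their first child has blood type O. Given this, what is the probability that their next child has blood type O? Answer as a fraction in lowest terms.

1/4

Possible genotypes: Theo ∈ {AA, AO}; Dara ∈ {BB, BO}.
Weight each parental genotype pair by prior × P(type-O child):
  AO × BO: posterior weight 1; P(next child type O) = 1/4.
Weighted sum = 1/4.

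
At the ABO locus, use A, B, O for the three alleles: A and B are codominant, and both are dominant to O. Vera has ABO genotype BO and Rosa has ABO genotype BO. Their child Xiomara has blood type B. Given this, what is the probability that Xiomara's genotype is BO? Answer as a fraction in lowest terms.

Cross BO × BO → 1/4 BB, 1/2 BO, 1/4 OO.
Type-B genotypes among offspring: BB (1/4), BO (1/2); total 3/4.
P(BO | type B) = (1/2) / (3/4) = 2/3.

2/3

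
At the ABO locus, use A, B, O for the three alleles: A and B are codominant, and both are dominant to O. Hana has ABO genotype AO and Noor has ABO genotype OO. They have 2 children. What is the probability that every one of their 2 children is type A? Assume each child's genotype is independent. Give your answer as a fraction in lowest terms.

1/4

ABO cross AO × OO → 1/2 O, 1/2 A.
So P(type A) = 1/2 per child.
All 2 independent: (1/2)^2 = 1/4.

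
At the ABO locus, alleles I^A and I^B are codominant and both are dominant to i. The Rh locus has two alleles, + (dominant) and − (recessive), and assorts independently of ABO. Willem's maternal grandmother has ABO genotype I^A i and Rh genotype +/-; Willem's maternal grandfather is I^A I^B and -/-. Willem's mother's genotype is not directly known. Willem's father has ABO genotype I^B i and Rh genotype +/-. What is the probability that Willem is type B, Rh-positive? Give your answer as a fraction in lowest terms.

15/64

Willem's mother's ABO genotype from I^A i × I^A I^B: 1/4 I^A I^A, 1/4 I^A I^B, 1/4 I^A i, 1/4 I^B i.
Crossing each possibility with the father I^B i and summing P(type B): 1/4·0 + 1/4·1/2 + 1/4·1/4 + 1/4·3/4 = 3/8.
Similarly for Rh via the mother's Rh distribution: P(Rh+) = 5/8.
Independent loci: 3/8 × 5/8 = 15/64.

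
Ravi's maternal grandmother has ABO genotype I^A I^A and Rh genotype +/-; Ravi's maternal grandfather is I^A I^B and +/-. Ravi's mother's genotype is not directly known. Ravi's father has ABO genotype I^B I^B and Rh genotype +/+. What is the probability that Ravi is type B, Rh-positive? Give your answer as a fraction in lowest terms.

Ravi's mother's ABO genotype from I^A I^A × I^A I^B: 1/2 I^A I^A, 1/2 I^A I^B.
Crossing each possibility with the father I^B I^B and summing P(type B): 1/2·0 + 1/2·1/2 = 1/4.
Similarly for Rh via the mother's Rh distribution: P(Rh+) = 1.
Independent loci: 1/4 × 1 = 1/4.

1/4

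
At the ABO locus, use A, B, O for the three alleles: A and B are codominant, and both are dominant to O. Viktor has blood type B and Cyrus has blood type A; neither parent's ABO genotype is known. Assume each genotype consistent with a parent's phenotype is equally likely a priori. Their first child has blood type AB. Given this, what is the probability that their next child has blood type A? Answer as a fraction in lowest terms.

Possible genotypes: Viktor ∈ {BB, BO}; Cyrus ∈ {AA, AO}.
Weight each parental genotype pair by prior × P(type-AB child):
  BB × AA: posterior weight 4/9; P(next child type A) = 0.
  BB × AO: posterior weight 2/9; P(next child type A) = 0.
  BO × AA: posterior weight 2/9; P(next child type A) = 1/2.
  BO × AO: posterior weight 1/9; P(next child type A) = 1/4.
Weighted sum = 5/36.

5/36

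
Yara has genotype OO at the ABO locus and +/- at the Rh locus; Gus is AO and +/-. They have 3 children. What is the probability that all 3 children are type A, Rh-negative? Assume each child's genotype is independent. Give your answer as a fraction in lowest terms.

1/512

ABO cross OO × AO → 1/2 O, 1/2 A.
Rh cross +/- × +/- → 3/4 Rh+, 1/4 Rh-; so P(type A, Rh-negative) = 1/2 × 1/4 = 1/8 per child.
All 3 independent: (1/8)^3 = 1/512.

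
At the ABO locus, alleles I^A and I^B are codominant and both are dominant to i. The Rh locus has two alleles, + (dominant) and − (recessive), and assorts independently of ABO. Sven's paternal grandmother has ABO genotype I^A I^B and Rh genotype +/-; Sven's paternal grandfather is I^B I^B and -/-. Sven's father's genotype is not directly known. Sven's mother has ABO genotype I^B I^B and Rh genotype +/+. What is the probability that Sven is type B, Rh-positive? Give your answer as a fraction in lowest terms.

3/4

Sven's father's ABO genotype from I^A I^B × I^B I^B: 1/2 I^A I^B, 1/2 I^B I^B.
Crossing each possibility with the mother I^B I^B and summing P(type B): 1/2·1/2 + 1/2·1 = 3/4.
Similarly for Rh via the father's Rh distribution: P(Rh+) = 1.
Independent loci: 3/4 × 1 = 3/4.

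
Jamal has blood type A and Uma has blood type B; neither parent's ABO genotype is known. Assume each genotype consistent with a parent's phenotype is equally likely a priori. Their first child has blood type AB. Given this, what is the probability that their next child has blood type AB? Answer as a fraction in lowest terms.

Possible genotypes: Jamal ∈ {AA, AO}; Uma ∈ {BB, BO}.
Weight each parental genotype pair by prior × P(type-AB child):
  AA × BB: posterior weight 4/9; P(next child type AB) = 1.
  AA × BO: posterior weight 2/9; P(next child type AB) = 1/2.
  AO × BB: posterior weight 2/9; P(next child type AB) = 1/2.
  AO × BO: posterior weight 1/9; P(next child type AB) = 1/4.
Weighted sum = 25/36.

25/36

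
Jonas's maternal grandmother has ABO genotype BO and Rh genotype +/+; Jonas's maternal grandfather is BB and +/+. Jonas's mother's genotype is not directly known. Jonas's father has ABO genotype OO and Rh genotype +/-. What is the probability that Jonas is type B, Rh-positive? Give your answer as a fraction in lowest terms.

Jonas's mother's ABO genotype from BO × BB: 1/2 BB, 1/2 BO.
Crossing each possibility with the father OO and summing P(type B): 1/2·1 + 1/2·1/2 = 3/4.
Similarly for Rh via the mother's Rh distribution: P(Rh+) = 1.
Independent loci: 3/4 × 1 = 3/4.

3/4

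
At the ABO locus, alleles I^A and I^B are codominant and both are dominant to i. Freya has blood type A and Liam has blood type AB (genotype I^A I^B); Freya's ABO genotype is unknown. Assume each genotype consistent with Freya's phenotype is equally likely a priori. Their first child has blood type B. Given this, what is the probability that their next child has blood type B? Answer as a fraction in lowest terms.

1/4

Possible genotypes: Freya ∈ {I^A I^A, I^A i}; Liam ∈ {I^A I^B}.
Weight each parental genotype pair by prior × P(type-B child):
  I^A i × I^A I^B: posterior weight 1; P(next child type B) = 1/4.
Weighted sum = 1/4.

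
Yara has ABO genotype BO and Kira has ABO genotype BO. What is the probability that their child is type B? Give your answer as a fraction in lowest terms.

3/4

ABO cross BO × BO → offspring phenotypes: 1/4 O, 3/4 B.
So P(type B) = 3/4.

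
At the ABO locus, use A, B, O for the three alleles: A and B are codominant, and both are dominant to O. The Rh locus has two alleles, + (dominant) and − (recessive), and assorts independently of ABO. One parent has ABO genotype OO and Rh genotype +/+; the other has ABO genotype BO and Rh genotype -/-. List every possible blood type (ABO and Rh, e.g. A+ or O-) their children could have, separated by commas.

O+, B+

Gametes from OO × BO give offspring ABO genotypes BO, OO, i.e. phenotypes O, B.
Rh cross +/+ × -/- → phenotypes Rh+.
Combining independently: O+, B+.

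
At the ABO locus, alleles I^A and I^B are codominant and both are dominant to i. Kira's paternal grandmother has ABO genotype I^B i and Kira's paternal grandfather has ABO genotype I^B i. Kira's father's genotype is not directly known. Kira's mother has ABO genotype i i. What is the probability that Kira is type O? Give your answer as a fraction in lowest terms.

Kira's father's ABO genotype from I^B i × I^B i: 1/4 I^B I^B, 1/2 I^B i, 1/4 i i.
Crossing each possibility with the mother i i and summing P(type O): 1/4·0 + 1/2·1/2 + 1/4·1 = 1/2.

1/2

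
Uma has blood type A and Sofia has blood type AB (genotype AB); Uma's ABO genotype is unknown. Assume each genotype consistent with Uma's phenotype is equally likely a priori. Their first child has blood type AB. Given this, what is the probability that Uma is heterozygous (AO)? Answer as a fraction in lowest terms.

Possible genotypes: Uma ∈ {AA, AO}; Sofia ∈ {AB}.
Weight each parental genotype pair by prior × P(type-AB child):
  AA × AB: posterior weight 2/3.
  AO × AB: posterior weight 1/3.
Sum the posterior weight over pairs where Uma is AO: 1/3.

1/3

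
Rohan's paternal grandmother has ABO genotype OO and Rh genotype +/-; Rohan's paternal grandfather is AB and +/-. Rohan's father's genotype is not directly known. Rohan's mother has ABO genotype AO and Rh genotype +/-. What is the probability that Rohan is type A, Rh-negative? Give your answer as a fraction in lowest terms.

1/8

Rohan's father's ABO genotype from OO × AB: 1/2 AO, 1/2 BO.
Crossing each possibility with the mother AO and summing P(type A): 1/2·3/4 + 1/2·1/4 = 1/2.
Similarly for Rh via the father's Rh distribution: P(Rh-) = 1/4.
Independent loci: 1/2 × 1/4 = 1/8.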